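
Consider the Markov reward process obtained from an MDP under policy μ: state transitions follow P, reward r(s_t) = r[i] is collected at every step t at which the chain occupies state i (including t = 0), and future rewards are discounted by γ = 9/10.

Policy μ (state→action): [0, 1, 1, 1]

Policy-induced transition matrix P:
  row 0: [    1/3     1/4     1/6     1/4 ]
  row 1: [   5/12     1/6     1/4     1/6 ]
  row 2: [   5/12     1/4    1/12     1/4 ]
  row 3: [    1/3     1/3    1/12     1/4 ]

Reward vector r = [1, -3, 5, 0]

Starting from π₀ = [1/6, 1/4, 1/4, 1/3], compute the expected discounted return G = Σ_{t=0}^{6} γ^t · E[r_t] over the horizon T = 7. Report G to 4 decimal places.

G = 2.2659

t=0: π = [0.1667, 0.2500, 0.2500, 0.3333], E[r] = 0.6667, γ^t·E[r] = 0.666667, running G = 0.666667
t=1: π = [0.3750, 0.2569, 0.1389, 0.2292], E[r] = 0.2986, γ^t·E[r] = 0.268750, running G = 0.935417
t=2: π = [0.3663, 0.2477, 0.1574, 0.2286], E[r] = 0.4103, γ^t·E[r] = 0.332344, running G = 1.267760
t=3: π = [0.3671, 0.2484, 0.1551, 0.2294], E[r] = 0.3976, γ^t·E[r] = 0.289828, running G = 1.557589
t=4: π = [0.3670, 0.2484, 0.1553, 0.2293], E[r] = 0.3984, γ^t·E[r] = 0.261359, running G = 1.818948
t=5: π = [0.3670, 0.2484, 0.1553, 0.2293], E[r] = 0.3983, γ^t·E[r] = 0.235213, running G = 2.054161
t=6: π = [0.3670, 0.2484, 0.1553, 0.2293], E[r] = 0.3983, γ^t·E[r] = 0.211691, running G = 2.265852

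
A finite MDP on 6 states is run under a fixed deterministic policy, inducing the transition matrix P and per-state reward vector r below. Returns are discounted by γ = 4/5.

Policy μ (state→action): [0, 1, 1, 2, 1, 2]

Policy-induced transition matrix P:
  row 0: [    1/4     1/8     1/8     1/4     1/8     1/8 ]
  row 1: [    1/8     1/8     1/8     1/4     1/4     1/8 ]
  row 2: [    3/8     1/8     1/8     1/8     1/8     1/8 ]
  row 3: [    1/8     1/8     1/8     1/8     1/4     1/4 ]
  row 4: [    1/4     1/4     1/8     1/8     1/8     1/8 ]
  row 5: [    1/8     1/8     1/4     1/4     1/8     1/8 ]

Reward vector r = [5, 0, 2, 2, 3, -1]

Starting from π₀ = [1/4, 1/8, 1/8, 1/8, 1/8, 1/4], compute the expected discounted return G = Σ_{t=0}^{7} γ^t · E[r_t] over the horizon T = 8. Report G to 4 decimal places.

G = 8.3731

t=0: π = [0.2500, 0.1250, 0.1250, 0.1250, 0.1250, 0.2500], E[r] = 1.8750, γ^t·E[r] = 1.875000, running G = 1.875000
t=1: π = [0.2031, 0.1406, 0.1563, 0.2031, 0.1563, 0.1406], E[r] = 2.0625, γ^t·E[r] = 1.650000, running G = 3.525000
t=2: π = [0.2090, 0.1445, 0.1426, 0.1855, 0.1680, 0.1504], E[r] = 2.0547, γ^t·E[r] = 1.315000, running G = 4.840000
t=3: π = [0.2078, 0.1460, 0.1438, 0.1880, 0.1663, 0.1482], E[r] = 2.0530, γ^t·E[r] = 1.051125, running G = 5.891125
t=4: π = [0.2077, 0.1458, 0.1435, 0.1877, 0.1667, 0.1485], E[r] = 2.0528, γ^t·E[r] = 0.840825, running G = 6.731950
t=5: π = [0.2077, 0.1458, 0.1436, 0.1877, 0.1667, 0.1485], E[r] = 2.0527, γ^t·E[r] = 0.672616, running G = 7.404566
t=6: π = [0.2077, 0.1458, 0.1436, 0.1877, 0.1667, 0.1485], E[r] = 2.0527, γ^t·E[r] = 0.538099, running G = 7.942665
t=7: π = [0.2077, 0.1458, 0.1436, 0.1877, 0.1667, 0.1485], E[r] = 2.0527, γ^t·E[r] = 0.430478, running G = 8.373144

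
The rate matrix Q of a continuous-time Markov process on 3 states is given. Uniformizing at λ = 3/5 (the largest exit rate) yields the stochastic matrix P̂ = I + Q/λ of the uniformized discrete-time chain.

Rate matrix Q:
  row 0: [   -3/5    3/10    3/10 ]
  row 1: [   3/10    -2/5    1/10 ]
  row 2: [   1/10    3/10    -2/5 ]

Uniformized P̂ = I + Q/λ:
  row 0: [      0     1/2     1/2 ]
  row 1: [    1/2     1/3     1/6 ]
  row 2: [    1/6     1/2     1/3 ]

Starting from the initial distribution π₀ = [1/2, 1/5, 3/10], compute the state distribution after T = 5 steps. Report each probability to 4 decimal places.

π = [0.2650, 0.4286, 0.3064]

t=0: π = [0.5000, 0.2000, 0.3000]
t=1: π = [0.1500, 0.4667, 0.3833]
t=2: π = [0.2972, 0.4222, 0.2806]
t=3: π = [0.2579, 0.4296, 0.3125]
t=4: π = [0.2669, 0.4284, 0.3047]
t=5: π = [0.2650, 0.4286, 0.3064]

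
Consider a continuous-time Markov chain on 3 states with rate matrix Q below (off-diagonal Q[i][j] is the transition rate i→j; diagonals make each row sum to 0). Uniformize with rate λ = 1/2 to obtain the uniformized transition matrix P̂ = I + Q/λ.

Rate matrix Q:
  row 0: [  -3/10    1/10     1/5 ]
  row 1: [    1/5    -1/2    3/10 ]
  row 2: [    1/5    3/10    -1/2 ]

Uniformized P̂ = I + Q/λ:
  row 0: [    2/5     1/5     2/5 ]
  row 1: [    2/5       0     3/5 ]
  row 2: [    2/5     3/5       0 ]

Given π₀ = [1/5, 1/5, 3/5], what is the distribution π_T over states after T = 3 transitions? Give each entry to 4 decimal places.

π = [0.4000, 0.3200, 0.2800]

t=0: π = [0.2000, 0.2000, 0.6000]
t=1: π = [0.4000, 0.4000, 0.2000]
t=2: π = [0.4000, 0.2000, 0.4000]
t=3: π = [0.4000, 0.3200, 0.2800]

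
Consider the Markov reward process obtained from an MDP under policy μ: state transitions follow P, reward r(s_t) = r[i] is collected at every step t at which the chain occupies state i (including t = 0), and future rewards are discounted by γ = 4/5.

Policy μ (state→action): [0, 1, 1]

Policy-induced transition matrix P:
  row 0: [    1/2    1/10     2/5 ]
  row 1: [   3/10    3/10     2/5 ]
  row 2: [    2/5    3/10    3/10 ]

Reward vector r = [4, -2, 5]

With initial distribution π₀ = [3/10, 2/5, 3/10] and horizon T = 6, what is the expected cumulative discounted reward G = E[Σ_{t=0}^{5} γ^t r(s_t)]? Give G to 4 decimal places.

t=0: π = [0.3000, 0.4000, 0.3000], E[r] = 1.9000, γ^t·E[r] = 1.900000, running G = 1.900000
t=1: π = [0.3900, 0.2400, 0.3700], E[r] = 2.9300, γ^t·E[r] = 2.344000, running G = 4.244000
t=2: π = [0.4150, 0.2220, 0.3630], E[r] = 3.0310, γ^t·E[r] = 1.939840, running G = 6.183840
t=3: π = [0.4193, 0.2170, 0.3637], E[r] = 3.0617, γ^t·E[r] = 1.567590, running G = 7.751430
t=4: π = [0.4202, 0.2161, 0.3636], E[r] = 3.0668, γ^t·E[r] = 1.256157, running G = 9.007588
t=5: π = [0.4204, 0.2160, 0.3636], E[r] = 3.0679, γ^t·E[r] = 1.005294, running G = 10.012881

G = 10.0129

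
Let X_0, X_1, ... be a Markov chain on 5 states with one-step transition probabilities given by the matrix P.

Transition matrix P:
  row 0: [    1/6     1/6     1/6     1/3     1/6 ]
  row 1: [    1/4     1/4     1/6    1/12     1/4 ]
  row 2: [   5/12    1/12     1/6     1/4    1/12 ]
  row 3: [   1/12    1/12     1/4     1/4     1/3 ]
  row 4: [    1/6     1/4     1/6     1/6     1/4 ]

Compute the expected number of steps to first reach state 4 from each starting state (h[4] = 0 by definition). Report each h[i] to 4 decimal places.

First-step conditioning: h[4] = 0; for i ≠ 4, h[i] = 1 + Σ_k P[i][k]·h[k].
  h[0] = 1 + 1/6·h[0] + 1/6·h[1] + 1/6·h[2] + 1/3·h[3]
  h[1] = 1 + 1/4·h[0] + 1/4·h[1] + 1/6·h[2] + 1/12·h[3]
  h[2] = 1 + 5/12·h[0] + 1/12·h[1] + 1/6·h[2] + 1/4·h[3]
  h[3] = 1 + 1/12·h[0] + 1/12·h[1] + 1/4·h[2] + 1/4·h[3]
Solving the 4×4 linear system over states ≠ 4 gives exactly h = [422/87, 400/87, 16/3, 362/87, 0] (h[4] = 0 is the target).

h = [4.8506, 4.5977, 5.3333, 4.1609, 0.0000]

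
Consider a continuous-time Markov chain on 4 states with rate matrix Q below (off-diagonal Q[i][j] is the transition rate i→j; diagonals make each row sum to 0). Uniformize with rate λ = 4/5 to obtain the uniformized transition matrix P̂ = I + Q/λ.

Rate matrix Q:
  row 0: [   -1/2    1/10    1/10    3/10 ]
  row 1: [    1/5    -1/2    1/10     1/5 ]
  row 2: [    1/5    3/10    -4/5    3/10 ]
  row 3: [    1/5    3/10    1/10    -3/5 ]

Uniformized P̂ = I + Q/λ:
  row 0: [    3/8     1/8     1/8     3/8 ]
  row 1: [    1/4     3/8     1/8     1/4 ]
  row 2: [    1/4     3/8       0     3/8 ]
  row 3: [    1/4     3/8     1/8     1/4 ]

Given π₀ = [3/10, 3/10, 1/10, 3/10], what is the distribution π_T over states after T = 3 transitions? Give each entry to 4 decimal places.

t=0: π = [0.3000, 0.3000, 0.1000, 0.3000]
t=1: π = [0.2875, 0.3000, 0.1125, 0.3000]
t=2: π = [0.2859, 0.3031, 0.1109, 0.3000]
t=3: π = [0.2857, 0.3035, 0.1111, 0.2996]

π = [0.2857, 0.3035, 0.1111, 0.2996]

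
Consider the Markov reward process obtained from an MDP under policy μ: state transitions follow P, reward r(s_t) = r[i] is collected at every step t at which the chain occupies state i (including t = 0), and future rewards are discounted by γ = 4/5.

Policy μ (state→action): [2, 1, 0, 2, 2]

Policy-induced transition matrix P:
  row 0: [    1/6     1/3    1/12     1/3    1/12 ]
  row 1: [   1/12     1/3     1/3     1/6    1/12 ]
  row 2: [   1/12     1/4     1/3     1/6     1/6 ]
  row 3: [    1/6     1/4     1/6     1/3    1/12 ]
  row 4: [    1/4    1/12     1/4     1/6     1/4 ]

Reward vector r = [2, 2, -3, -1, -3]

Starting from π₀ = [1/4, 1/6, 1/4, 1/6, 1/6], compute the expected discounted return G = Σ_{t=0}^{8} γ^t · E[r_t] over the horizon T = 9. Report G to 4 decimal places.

G = -2.4054

t=0: π = [0.2500, 0.1667, 0.2500, 0.1667, 0.1667], E[r] = -0.5833, γ^t·E[r] = -0.583333, running G = -0.583333
t=1: π = [0.1458, 0.2569, 0.2292, 0.2361, 0.1319], E[r] = -0.5139, γ^t·E[r] = -0.411111, running G = -0.994444
t=2: π = [0.1372, 0.2616, 0.2465, 0.2303, 0.1244], E[r] = -0.5457, γ^t·E[r] = -0.349259, running G = -1.343704
t=3: π = [0.1347, 0.2625, 0.2503, 0.2279, 0.1246], E[r] = -0.5583, γ^t·E[r] = -0.285827, running G = -1.629531
t=4: π = [0.1343, 0.2623, 0.2513, 0.2271, 0.1250], E[r] = -0.5626, γ^t·E[r] = -0.230421, running G = -1.859952
t=5: π = [0.1343, 0.2622, 0.2515, 0.2269, 0.1251], E[r] = -0.5637, γ^t·E[r] = -0.184701, running G = -2.044654
t=6: π = [0.1343, 0.2622, 0.2515, 0.2269, 0.1251], E[r] = -0.5639, γ^t·E[r] = -0.147824, running G = -2.192477
t=7: π = [0.1343, 0.2622, 0.2515, 0.2269, 0.1252], E[r] = -0.5639, γ^t·E[r] = -0.118267, running G = -2.310745
t=8: π = [0.1343, 0.2622, 0.2515, 0.2269, 0.1252], E[r] = -0.5639, γ^t·E[r] = -0.094615, running G = -2.405360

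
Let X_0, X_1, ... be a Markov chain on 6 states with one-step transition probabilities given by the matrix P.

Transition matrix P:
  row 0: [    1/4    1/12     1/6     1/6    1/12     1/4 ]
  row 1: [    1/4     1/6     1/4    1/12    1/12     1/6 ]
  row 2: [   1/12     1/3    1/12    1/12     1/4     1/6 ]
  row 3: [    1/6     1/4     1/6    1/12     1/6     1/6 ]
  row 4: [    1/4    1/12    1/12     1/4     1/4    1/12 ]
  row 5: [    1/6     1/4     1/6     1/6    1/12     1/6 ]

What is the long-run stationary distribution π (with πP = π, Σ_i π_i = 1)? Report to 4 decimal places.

π = [0.1980, 0.1901, 0.1573, 0.1383, 0.1453, 0.1711]

Balance equations π_j = Σ_i π_i·P[i][j]:
  π_0 = 1/4·π_0 + 1/4·π_1 + 1/12·π_2 + 1/6·π_3 + 1/4·π_4 + 1/6·π_5
  π_1 = 1/12·π_0 + 1/6·π_1 + 1/3·π_2 + 1/4·π_3 + 1/12·π_4 + 1/4·π_5
  π_2 = 1/6·π_0 + 1/4·π_1 + 1/12·π_2 + 1/6·π_3 + 1/12·π_4 + 1/6·π_5
  π_3 = 1/6·π_0 + 1/12·π_1 + 1/12·π_2 + 1/12·π_3 + 1/4·π_4 + 1/6·π_5
  π_4 = 1/12·π_0 + 1/12·π_1 + 1/4·π_2 + 1/6·π_3 + 1/4·π_4 + 1/12·π_5
  normalize: π_0 + π_1 + π_2 + π_3 + π_4 + π_5 = 1
Solving the linear system gives exactly π = [4049/20449, 46637/245388, 2969/18876, 16969/122694, 2971/20449, 318/1859].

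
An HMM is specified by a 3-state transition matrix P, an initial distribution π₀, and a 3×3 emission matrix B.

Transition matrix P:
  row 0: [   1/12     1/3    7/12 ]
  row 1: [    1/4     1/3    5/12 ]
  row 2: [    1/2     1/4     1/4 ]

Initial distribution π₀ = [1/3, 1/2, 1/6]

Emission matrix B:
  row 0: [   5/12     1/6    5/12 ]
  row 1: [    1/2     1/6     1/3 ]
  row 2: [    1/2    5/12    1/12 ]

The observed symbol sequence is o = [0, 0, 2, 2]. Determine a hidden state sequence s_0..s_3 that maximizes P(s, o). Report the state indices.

path = [1, 2, 0, 1]

t=0: δ = [1.389e-01, 2.500e-01, 8.333e-02]  (obs o_0=0)
t=1: δ = [2.604e-02, 4.167e-02, 5.208e-02]  ψ = [1, 1, 1]  (obs o_1=0)
t=2: δ = [1.085e-02, 4.630e-03, 1.447e-03]  ψ = [2, 1, 1]  (obs o_2=2)
t=3: δ = [4.823e-04, 1.206e-03, 5.275e-04]  ψ = [1, 0, 0]  (obs o_3=2)
backtrack: best end state = 1; path = [1, 2, 0, 1]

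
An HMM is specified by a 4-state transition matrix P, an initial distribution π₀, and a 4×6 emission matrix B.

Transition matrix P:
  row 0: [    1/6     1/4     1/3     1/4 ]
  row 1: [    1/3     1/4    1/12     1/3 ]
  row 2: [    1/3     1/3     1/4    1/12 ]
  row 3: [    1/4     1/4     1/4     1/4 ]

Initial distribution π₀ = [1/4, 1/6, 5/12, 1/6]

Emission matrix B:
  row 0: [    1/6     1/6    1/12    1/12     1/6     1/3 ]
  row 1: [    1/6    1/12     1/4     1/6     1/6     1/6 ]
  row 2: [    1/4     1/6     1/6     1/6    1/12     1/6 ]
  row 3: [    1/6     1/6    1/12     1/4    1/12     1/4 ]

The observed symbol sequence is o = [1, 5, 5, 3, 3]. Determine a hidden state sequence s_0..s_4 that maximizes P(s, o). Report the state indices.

t=0: δ = [4.167e-02, 1.389e-02, 6.944e-02, 2.778e-02]  (obs o_0=1)
t=1: δ = [7.716e-03, 3.858e-03, 2.894e-03, 2.604e-03]  ψ = [2, 2, 2, 0]  (obs o_1=5)
t=2: δ = [4.287e-04, 3.215e-04, 4.287e-04, 4.823e-04]  ψ = [0, 0, 0, 0]  (obs o_2=5)
t=3: δ = [1.191e-05, 2.381e-05, 2.381e-05, 3.014e-05]  ψ = [2, 2, 0, 3]  (obs o_3=3)
t=4: δ = [6.615e-07, 1.323e-06, 1.256e-06, 1.985e-06]  ψ = [1, 2, 3, 1]  (obs o_4=3)
backtrack: best end state = 3; path = [2, 0, 2, 1, 3]

path = [2, 0, 2, 1, 3]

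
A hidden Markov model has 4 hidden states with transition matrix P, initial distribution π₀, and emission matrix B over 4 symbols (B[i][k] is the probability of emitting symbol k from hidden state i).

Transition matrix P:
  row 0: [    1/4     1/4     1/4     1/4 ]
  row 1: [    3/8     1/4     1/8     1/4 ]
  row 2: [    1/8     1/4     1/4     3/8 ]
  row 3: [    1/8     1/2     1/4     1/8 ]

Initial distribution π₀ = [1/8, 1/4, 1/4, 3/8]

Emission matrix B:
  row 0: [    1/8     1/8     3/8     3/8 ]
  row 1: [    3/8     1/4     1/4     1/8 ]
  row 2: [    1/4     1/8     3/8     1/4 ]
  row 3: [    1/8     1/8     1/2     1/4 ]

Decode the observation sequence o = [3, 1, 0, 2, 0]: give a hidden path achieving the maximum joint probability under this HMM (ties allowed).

t=0: δ = [4.688e-02, 3.125e-02, 6.250e-02, 9.375e-02]  (obs o_0=3)
t=1: δ = [1.465e-03, 1.172e-02, 2.930e-03, 2.930e-03]  ψ = [0, 3, 3, 2]  (obs o_1=1)
t=2: δ = [5.493e-04, 1.099e-03, 3.662e-04, 3.662e-04]  ψ = [1, 1, 1, 1]  (obs o_2=0)
t=3: δ = [1.545e-04, 6.866e-05, 5.150e-05, 1.373e-04]  ψ = [1, 1, 0, 1]  (obs o_3=2)
t=4: δ = [4.828e-06, 2.575e-05, 9.656e-06, 4.828e-06]  ψ = [0, 3, 0, 0]  (obs o_4=0)
backtrack: best end state = 1; path = [3, 1, 1, 3, 1]

path = [3, 1, 1, 3, 1]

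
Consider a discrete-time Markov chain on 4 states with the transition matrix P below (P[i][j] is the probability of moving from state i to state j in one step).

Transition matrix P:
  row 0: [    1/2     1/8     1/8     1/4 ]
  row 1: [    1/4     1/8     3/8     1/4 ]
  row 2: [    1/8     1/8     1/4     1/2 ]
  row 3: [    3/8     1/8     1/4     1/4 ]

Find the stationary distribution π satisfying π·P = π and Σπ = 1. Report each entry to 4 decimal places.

π = [0.3472, 0.1250, 0.2222, 0.3056]

Balance equations π_j = Σ_i π_i·P[i][j]:
  π_0 = 1/2·π_0 + 1/4·π_1 + 1/8·π_2 + 3/8·π_3
  π_1 = 1/8·π_0 + 1/8·π_1 + 1/8·π_2 + 1/8·π_3
  π_2 = 1/8·π_0 + 3/8·π_1 + 1/4·π_2 + 1/4·π_3
  normalize: π_0 + π_1 + π_2 + π_3 = 1
Solving the linear system gives exactly π = [25/72, 1/8, 2/9, 11/36].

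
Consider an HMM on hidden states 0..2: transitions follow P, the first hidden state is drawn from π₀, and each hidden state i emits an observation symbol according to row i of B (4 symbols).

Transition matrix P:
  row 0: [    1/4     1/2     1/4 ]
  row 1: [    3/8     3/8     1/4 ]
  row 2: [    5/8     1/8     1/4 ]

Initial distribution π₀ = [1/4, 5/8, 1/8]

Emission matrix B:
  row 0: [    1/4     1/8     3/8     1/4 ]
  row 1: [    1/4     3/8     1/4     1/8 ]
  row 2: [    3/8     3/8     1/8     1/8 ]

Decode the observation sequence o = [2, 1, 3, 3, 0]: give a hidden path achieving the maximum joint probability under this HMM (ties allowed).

path = [1, 2, 0, 0, 1]

t=0: δ = [9.375e-02, 1.562e-01, 1.562e-02]  (obs o_0=2)
t=1: δ = [7.324e-03, 2.197e-02, 1.465e-02]  ψ = [1, 1, 1]  (obs o_1=1)
t=2: δ = [2.289e-03, 1.030e-03, 6.866e-04]  ψ = [2, 1, 1]  (obs o_2=3)
t=3: δ = [1.431e-04, 1.431e-04, 7.153e-05]  ψ = [0, 0, 0]  (obs o_3=3)
t=4: δ = [1.341e-05, 1.788e-05, 1.341e-05]  ψ = [1, 0, 0]  (obs o_4=0)
backtrack: best end state = 1; path = [1, 2, 0, 0, 1]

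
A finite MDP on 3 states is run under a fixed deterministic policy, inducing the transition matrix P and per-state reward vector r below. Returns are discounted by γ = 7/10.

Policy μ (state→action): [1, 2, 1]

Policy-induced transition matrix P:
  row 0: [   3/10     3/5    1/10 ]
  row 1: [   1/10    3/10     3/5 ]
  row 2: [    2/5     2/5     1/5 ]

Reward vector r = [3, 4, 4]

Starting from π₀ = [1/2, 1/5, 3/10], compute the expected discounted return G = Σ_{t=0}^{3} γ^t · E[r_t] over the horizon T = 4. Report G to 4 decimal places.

G = 9.2305

t=0: π = [0.5000, 0.2000, 0.3000], E[r] = 3.5000, γ^t·E[r] = 3.500000, running G = 3.500000
t=1: π = [0.2900, 0.4800, 0.2300], E[r] = 3.7100, γ^t·E[r] = 2.597000, running G = 6.097000
t=2: π = [0.2270, 0.4100, 0.3630], E[r] = 3.7730, γ^t·E[r] = 1.848770, running G = 7.945770
t=3: π = [0.2543, 0.4044, 0.3413], E[r] = 3.7457, γ^t·E[r] = 1.284775, running G = 9.230545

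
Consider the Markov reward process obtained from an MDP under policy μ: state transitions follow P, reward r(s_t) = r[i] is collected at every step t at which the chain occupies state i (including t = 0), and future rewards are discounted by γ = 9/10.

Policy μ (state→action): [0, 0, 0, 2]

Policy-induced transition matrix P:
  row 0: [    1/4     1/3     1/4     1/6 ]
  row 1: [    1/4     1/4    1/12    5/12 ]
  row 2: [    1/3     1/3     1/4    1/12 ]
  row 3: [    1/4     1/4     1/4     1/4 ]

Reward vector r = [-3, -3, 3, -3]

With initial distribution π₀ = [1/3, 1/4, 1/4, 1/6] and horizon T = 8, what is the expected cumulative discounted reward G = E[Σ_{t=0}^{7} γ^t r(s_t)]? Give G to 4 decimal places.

t=0: π = [0.3333, 0.2500, 0.2500, 0.1667], E[r] = -1.5000, γ^t·E[r] = -1.500000, running G = -1.500000
t=1: π = [0.2708, 0.2986, 0.2083, 0.2222], E[r] = -1.7500, γ^t·E[r] = -1.575000, running G = -3.075000
t=2: π = [0.2674, 0.2899, 0.2002, 0.2425], E[r] = -1.7986, γ^t·E[r] = -1.456875, running G = -4.531875
t=3: π = [0.2667, 0.2890, 0.2017, 0.2427], E[r] = -1.7899, γ^t·E[r] = -1.304859, running G = -5.836734
t=4: π = [0.2668, 0.2890, 0.2018, 0.2423], E[r] = -1.7890, γ^t·E[r] = -1.173741, running G = -7.010475
t=5: π = [0.2668, 0.2891, 0.2018, 0.2423], E[r] = -1.7890, γ^t·E[r] = -1.056405, running G = -8.066880
t=6: π = [0.2668, 0.2891, 0.2018, 0.2423], E[r] = -1.7891, γ^t·E[r] = -0.950777, running G = -9.017656
t=7: π = [0.2668, 0.2891, 0.2018, 0.2423], E[r] = -1.7891, γ^t·E[r] = -0.855699, running G = -9.873355

G = -9.8734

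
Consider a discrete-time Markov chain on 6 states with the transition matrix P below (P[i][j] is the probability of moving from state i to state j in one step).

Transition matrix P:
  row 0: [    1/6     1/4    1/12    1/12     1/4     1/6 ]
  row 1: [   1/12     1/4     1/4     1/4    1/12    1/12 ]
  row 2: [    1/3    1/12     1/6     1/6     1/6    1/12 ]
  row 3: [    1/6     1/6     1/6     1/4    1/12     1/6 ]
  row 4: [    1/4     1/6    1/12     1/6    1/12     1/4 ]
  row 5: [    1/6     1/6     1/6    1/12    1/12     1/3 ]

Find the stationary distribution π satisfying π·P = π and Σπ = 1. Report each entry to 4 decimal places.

π = [0.1879, 0.1847, 0.1558, 0.1653, 0.1276, 0.1787]

Balance equations π_j = Σ_i π_i·P[i][j]:
  π_0 = 1/6·π_0 + 1/12·π_1 + 1/3·π_2 + 1/6·π_3 + 1/4·π_4 + 1/6·π_5
  π_1 = 1/4·π_0 + 1/4·π_1 + 1/12·π_2 + 1/6·π_3 + 1/6·π_4 + 1/6·π_5
  π_2 = 1/12·π_0 + 1/4·π_1 + 1/6·π_2 + 1/6·π_3 + 1/12·π_4 + 1/6·π_5
  π_3 = 1/12·π_0 + 1/4·π_1 + 1/6·π_2 + 1/4·π_3 + 1/6·π_4 + 1/12·π_5
  π_4 = 1/4·π_0 + 1/12·π_1 + 1/6·π_2 + 1/12·π_3 + 1/12·π_4 + 1/12·π_5
  normalize: π_0 + π_1 + π_2 + π_3 + π_4 + π_5 = 1
Solving the linear system gives exactly π = [3658/19471, 3597/19471, 3033/19471, 32183/194710, 2485/19471, 34797/194710].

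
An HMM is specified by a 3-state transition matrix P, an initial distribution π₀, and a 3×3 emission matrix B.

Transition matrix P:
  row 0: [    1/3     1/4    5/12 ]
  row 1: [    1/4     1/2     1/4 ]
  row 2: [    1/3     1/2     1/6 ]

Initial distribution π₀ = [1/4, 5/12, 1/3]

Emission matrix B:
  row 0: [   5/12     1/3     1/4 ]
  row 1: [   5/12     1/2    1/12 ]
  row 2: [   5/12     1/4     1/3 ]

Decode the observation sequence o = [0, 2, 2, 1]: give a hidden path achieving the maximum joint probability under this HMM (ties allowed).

path = [2, 0, 2, 1]

t=0: δ = [1.042e-01, 1.736e-01, 1.389e-01]  (obs o_0=0)
t=1: δ = [1.157e-02, 7.234e-03, 1.447e-02]  ψ = [2, 1, 0]  (obs o_1=2)
t=2: δ = [1.206e-03, 6.028e-04, 1.608e-03]  ψ = [2, 2, 0]  (obs o_2=2)
t=3: δ = [1.786e-04, 4.019e-04, 1.256e-04]  ψ = [2, 2, 0]  (obs o_3=1)
backtrack: best end state = 1; path = [2, 0, 2, 1]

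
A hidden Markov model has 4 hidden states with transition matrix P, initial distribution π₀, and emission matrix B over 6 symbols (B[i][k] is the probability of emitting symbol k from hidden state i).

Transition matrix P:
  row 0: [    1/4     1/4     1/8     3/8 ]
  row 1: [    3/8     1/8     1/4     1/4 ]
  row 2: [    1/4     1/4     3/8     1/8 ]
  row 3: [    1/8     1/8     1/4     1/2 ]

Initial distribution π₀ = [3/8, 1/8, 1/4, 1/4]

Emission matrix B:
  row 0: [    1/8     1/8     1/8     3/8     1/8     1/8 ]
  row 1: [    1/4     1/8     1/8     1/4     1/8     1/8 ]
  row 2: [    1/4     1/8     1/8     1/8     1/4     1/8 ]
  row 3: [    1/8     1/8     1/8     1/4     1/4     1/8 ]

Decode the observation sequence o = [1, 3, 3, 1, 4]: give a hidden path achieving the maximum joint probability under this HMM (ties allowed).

t=0: δ = [4.688e-02, 1.562e-02, 3.125e-02, 3.125e-02]  (obs o_0=1)
t=1: δ = [4.395e-03, 2.930e-03, 1.465e-03, 4.395e-03]  ψ = [0, 0, 2, 0]  (obs o_1=3)
t=2: δ = [4.120e-04, 2.747e-04, 1.373e-04, 5.493e-04]  ψ = [0, 0, 3, 3]  (obs o_2=3)
t=3: δ = [1.287e-05, 1.287e-05, 1.717e-05, 3.433e-05]  ψ = [0, 0, 3, 3]  (obs o_3=1)
t=4: δ = [6.035e-07, 5.364e-07, 2.146e-06, 4.292e-06]  ψ = [1, 2, 3, 3]  (obs o_4=4)
backtrack: best end state = 3; path = [0, 3, 3, 3, 3]

path = [0, 3, 3, 3, 3]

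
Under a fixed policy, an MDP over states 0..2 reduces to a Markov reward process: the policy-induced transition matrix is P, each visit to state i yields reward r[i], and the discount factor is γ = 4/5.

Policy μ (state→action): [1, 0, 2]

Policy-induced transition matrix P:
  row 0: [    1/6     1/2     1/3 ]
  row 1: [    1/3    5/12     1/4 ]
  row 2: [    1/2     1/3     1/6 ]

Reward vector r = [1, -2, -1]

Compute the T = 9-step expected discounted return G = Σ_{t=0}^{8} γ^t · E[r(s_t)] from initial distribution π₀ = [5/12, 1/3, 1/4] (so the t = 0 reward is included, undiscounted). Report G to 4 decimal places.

t=0: π = [0.4167, 0.3333, 0.2500], E[r] = -0.5000, γ^t·E[r] = -0.500000, running G = -0.500000
t=1: π = [0.3056, 0.4306, 0.2639], E[r] = -0.8194, γ^t·E[r] = -0.655556, running G = -1.155556
t=2: π = [0.3264, 0.4201, 0.2535], E[r] = -0.7674, γ^t·E[r] = -0.491111, running G = -1.646667
t=3: π = [0.3212, 0.4227, 0.2561], E[r] = -0.7804, γ^t·E[r] = -0.399556, running G = -2.046222
t=4: π = [0.3225, 0.4221, 0.2554], E[r] = -0.7771, γ^t·E[r] = -0.318311, running G = -2.364533
t=5: π = [0.3222, 0.4223, 0.2556], E[r] = -0.7779, γ^t·E[r] = -0.254916, running G = -2.619449
t=6: π = [0.3222, 0.4222, 0.2555], E[r] = -0.7777, γ^t·E[r] = -0.203879, running G = -2.823328
t=7: π = [0.3222, 0.4222, 0.2556], E[r] = -0.7778, γ^t·E[r] = -0.163114, running G = -2.986442
t=8: π = [0.3222, 0.4222, 0.2556], E[r] = -0.7778, γ^t·E[r] = -0.130489, running G = -3.116931

G = -3.1169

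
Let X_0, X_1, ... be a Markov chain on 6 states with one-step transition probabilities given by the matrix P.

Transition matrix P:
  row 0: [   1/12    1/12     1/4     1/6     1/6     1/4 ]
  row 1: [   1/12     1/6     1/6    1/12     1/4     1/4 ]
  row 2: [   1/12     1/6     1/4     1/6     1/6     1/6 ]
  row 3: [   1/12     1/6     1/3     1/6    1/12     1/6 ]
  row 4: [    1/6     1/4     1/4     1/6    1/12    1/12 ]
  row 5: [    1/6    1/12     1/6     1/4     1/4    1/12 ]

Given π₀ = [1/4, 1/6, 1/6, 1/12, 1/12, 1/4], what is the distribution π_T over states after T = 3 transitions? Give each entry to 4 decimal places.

t=0: π = [0.2500, 0.1667, 0.1667, 0.0833, 0.0833, 0.2500]
t=1: π = [0.1111, 0.1319, 0.2222, 0.1736, 0.1875, 0.1736]
t=2: π = [0.1134, 0.1586, 0.2390, 0.1701, 0.1620, 0.1568]
t=3: π = [0.1099, 0.1576, 0.2379, 0.1665, 0.1653, 0.1628]

π = [0.1099, 0.1576, 0.2379, 0.1665, 0.1653, 0.1628]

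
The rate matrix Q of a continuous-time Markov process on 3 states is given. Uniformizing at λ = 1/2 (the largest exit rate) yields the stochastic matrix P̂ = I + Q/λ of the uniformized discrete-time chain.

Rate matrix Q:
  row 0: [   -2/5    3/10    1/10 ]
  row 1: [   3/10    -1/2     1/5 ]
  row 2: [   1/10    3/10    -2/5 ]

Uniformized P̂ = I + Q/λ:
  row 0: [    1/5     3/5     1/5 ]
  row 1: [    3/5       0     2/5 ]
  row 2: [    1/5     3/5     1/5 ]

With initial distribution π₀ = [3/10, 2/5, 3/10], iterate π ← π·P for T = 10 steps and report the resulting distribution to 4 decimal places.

π = [0.3499, 0.3752, 0.2749]

t=0: π = [0.3000, 0.4000, 0.3000]
t=1: π = [0.3600, 0.3600, 0.2800]
t=2: π = [0.3440, 0.3840, 0.2720]
t=3: π = [0.3536, 0.3696, 0.2768]
t=4: π = [0.3478, 0.3782, 0.2739]
t=5: π = [0.3513, 0.3731, 0.2756]
t=6: π = [0.3492, 0.3762, 0.2746]
t=7: π = [0.3505, 0.3743, 0.2752]
t=8: π = [0.3497, 0.3754, 0.2749]
t=9: π = [0.3502, 0.3747, 0.2751]
t=10: π = [0.3499, 0.3752, 0.2749]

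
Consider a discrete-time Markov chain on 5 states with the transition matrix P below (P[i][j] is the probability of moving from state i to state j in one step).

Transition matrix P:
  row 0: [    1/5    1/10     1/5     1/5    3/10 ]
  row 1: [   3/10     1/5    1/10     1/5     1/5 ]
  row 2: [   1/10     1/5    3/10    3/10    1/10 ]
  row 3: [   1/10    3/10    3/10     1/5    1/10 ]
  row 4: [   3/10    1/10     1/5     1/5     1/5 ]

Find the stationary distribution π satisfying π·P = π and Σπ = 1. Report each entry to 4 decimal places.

π = [0.1911, 0.1857, 0.2263, 0.2226, 0.1742]

Balance equations π_j = Σ_i π_i·P[i][j]:
  π_0 = 1/5·π_0 + 3/10·π_1 + 1/10·π_2 + 1/10·π_3 + 3/10·π_4
  π_1 = 1/10·π_0 + 1/5·π_1 + 1/5·π_2 + 3/10·π_3 + 1/10·π_4
  π_2 = 1/5·π_0 + 1/10·π_1 + 3/10·π_2 + 3/10·π_3 + 1/5·π_4
  π_3 = 1/5·π_0 + 1/5·π_1 + 3/10·π_2 + 1/5·π_3 + 1/5·π_4
  normalize: π_0 + π_1 + π_2 + π_3 + π_4 = 1
Solving the linear system gives exactly π = [1709/8943, 151/813, 184/813, 181/813, 1558/8943].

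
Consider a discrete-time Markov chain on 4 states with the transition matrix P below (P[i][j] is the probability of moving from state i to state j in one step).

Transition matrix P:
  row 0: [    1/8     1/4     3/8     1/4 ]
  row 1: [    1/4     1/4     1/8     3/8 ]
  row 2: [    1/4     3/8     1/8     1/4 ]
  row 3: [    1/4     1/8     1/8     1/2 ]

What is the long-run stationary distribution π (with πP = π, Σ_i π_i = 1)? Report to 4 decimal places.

π = [0.2222, 0.2262, 0.1806, 0.3710]

Balance equations π_j = Σ_i π_i·P[i][j]:
  π_0 = 1/8·π_0 + 1/4·π_1 + 1/4·π_2 + 1/4·π_3
  π_1 = 1/4·π_0 + 1/4·π_1 + 3/8·π_2 + 1/8·π_3
  π_2 = 3/8·π_0 + 1/8·π_1 + 1/8·π_2 + 1/8·π_3
  normalize: π_0 + π_1 + π_2 + π_3 = 1
Solving the linear system gives exactly π = [2/9, 19/84, 13/72, 187/504].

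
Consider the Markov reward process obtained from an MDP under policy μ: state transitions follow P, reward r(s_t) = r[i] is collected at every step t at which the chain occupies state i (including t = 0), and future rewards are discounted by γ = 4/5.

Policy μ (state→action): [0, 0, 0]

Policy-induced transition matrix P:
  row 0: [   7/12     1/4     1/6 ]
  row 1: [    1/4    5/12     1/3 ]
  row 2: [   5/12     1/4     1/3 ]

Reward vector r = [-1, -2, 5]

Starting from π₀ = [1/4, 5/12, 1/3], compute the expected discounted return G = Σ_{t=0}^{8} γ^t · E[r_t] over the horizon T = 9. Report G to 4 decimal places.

t=0: π = [0.2500, 0.4167, 0.3333], E[r] = 0.5833, γ^t·E[r] = 0.583333, running G = 0.583333
t=1: π = [0.3889, 0.3194, 0.2917], E[r] = 0.4306, γ^t·E[r] = 0.344444, running G = 0.927778
t=2: π = [0.4282, 0.3032, 0.2685], E[r] = 0.3079, γ^t·E[r] = 0.197037, running G = 1.124815
t=3: π = [0.4375, 0.3005, 0.2620], E[r] = 0.2712, γ^t·E[r] = 0.138864, running G = 1.263679
t=4: π = [0.4395, 0.3001, 0.2604], E[r] = 0.2624, γ^t·E[r] = 0.107483, running G = 1.371162
t=5: π = [0.4399, 0.3000, 0.2601], E[r] = 0.2605, γ^t·E[r] = 0.085358, running G = 1.456520
t=6: π = [0.4400, 0.3000, 0.2600], E[r] = 0.2601, γ^t·E[r] = 0.068183, running G = 1.524703
t=7: π = [0.4400, 0.3000, 0.2600], E[r] = 0.2600, γ^t·E[r] = 0.054530, running G = 1.579233
t=8: π = [0.4400, 0.3000, 0.2600], E[r] = 0.2600, γ^t·E[r] = 0.043621, running G = 1.622854

G = 1.6229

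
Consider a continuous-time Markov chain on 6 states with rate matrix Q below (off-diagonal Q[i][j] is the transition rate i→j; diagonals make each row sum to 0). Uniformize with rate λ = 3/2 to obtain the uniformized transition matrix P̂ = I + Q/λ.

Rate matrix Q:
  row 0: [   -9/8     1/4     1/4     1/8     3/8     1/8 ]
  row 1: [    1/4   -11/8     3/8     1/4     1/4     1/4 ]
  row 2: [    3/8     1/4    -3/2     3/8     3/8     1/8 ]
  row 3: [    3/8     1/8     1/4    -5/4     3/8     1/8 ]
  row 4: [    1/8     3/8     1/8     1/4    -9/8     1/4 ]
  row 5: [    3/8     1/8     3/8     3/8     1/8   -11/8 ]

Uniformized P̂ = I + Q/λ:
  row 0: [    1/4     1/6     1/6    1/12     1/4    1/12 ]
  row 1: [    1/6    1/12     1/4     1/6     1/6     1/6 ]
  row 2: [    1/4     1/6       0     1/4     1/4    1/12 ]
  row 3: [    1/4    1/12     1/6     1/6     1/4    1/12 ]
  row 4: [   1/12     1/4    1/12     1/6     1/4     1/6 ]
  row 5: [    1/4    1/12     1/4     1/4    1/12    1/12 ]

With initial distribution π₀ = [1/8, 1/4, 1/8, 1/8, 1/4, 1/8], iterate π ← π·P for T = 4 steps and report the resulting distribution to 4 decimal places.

π = [0.2011, 0.1488, 0.1460, 0.1715, 0.2187, 0.1140]

t=0: π = [0.1250, 0.2500, 0.1250, 0.1250, 0.2500, 0.1250]
t=1: π = [0.1875, 0.1458, 0.1563, 0.1771, 0.2083, 0.1250]
t=2: π = [0.2031, 0.1467, 0.1458, 0.1745, 0.2170, 0.1128]
t=3: π = [0.2016, 0.1486, 0.1459, 0.1713, 0.2190, 0.1136]
t=4: π = [0.2011, 0.1488, 0.1460, 0.1715, 0.2187, 0.1140]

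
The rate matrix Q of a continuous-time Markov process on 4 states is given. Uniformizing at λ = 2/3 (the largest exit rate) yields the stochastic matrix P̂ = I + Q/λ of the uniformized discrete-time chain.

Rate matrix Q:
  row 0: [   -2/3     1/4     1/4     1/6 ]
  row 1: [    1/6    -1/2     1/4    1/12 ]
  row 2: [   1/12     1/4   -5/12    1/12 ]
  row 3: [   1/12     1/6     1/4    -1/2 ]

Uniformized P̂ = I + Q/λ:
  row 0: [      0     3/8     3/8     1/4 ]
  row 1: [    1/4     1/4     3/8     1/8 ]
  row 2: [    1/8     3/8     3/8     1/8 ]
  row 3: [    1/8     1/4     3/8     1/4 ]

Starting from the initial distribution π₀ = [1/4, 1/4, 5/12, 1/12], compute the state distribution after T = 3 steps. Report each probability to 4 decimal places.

t=0: π = [0.2500, 0.2500, 0.4167, 0.0833]
t=1: π = [0.1250, 0.3333, 0.3750, 0.1667]
t=2: π = [0.1510, 0.3125, 0.3750, 0.1615]
t=3: π = [0.1452, 0.3158, 0.3750, 0.1641]

π = [0.1452, 0.3158, 0.3750, 0.1641]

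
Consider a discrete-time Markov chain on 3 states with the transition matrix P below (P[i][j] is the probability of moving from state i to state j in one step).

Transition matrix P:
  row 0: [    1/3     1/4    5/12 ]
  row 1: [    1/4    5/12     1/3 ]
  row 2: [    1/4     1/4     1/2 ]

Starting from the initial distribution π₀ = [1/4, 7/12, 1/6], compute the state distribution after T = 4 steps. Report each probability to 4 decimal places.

π = [0.2727, 0.3002, 0.4271]

t=0: π = [0.2500, 0.5833, 0.1667]
t=1: π = [0.2708, 0.3472, 0.3819]
t=2: π = [0.2726, 0.3079, 0.4196]
t=3: π = [0.2727, 0.3013, 0.4260]
t=4: π = [0.2727, 0.3002, 0.4271]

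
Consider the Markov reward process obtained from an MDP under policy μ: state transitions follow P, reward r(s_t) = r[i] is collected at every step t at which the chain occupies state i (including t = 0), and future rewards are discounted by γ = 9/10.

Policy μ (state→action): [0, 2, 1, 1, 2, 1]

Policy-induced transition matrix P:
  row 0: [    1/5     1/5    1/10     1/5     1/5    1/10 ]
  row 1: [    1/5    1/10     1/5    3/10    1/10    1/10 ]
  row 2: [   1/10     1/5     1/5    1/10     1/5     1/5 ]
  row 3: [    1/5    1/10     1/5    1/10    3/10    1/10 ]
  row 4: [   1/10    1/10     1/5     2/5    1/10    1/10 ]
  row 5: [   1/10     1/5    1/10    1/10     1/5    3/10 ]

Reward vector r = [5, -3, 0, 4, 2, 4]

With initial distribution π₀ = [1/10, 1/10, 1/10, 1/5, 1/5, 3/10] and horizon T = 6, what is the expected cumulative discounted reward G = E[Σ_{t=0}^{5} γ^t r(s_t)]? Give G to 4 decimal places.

t=0: π = [0.1000, 0.1000, 0.1000, 0.2000, 0.2000, 0.3000], E[r] = 2.6000, γ^t·E[r] = 2.600000, running G = 2.600000
t=1: π = [0.1400, 0.1500, 0.1600, 0.1900, 0.1900, 0.1700], E[r] = 2.0700, γ^t·E[r] = 1.863000, running G = 4.463000
t=2: π = [0.1480, 0.1470, 0.1690, 0.2010, 0.1850, 0.1500], E[r] = 2.0730, γ^t·E[r] = 1.679130, running G = 6.142130
t=3: π = [0.1496, 0.1467, 0.1702, 0.1997, 0.1869, 0.1469], E[r] = 2.0681, γ^t·E[r] = 1.507645, running G = 7.649775
t=4: π = [0.1496, 0.1467, 0.1704, 0.2004, 0.1866, 0.1464], E[r] = 2.0683, γ^t·E[r] = 1.357005, running G = 9.006780
t=5: π = [0.1497, 0.1466, 0.1704, 0.2003, 0.1867, 0.1463], E[r] = 2.0682, γ^t·E[r] = 1.221252, running G = 10.228032

G = 10.2280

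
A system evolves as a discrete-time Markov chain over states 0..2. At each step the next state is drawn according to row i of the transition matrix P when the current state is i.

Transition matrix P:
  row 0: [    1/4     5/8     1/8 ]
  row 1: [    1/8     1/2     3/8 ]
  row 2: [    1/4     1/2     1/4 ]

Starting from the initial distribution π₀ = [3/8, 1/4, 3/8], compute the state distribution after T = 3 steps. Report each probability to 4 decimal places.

t=0: π = [0.3750, 0.2500, 0.3750]
t=1: π = [0.2188, 0.5469, 0.2344]
t=2: π = [0.1816, 0.5273, 0.2910]
t=3: π = [0.1841, 0.5227, 0.2932]

π = [0.1841, 0.5227, 0.2932]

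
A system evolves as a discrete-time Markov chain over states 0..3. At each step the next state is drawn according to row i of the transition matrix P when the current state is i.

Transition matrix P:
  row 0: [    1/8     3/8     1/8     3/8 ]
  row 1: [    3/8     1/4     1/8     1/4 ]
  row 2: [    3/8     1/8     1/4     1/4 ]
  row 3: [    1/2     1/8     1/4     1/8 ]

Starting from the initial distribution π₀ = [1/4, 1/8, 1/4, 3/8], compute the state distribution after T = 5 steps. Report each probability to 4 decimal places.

t=0: π = [0.2500, 0.1250, 0.2500, 0.3750]
t=1: π = [0.3594, 0.2031, 0.2031, 0.2344]
t=2: π = [0.3145, 0.2402, 0.1797, 0.2656]
t=3: π = [0.3296, 0.2336, 0.1807, 0.2561]
t=4: π = [0.3246, 0.2366, 0.1796, 0.2592]
t=5: π = [0.3262, 0.2357, 0.1798, 0.2582]

π = [0.3262, 0.2357, 0.1798, 0.2582]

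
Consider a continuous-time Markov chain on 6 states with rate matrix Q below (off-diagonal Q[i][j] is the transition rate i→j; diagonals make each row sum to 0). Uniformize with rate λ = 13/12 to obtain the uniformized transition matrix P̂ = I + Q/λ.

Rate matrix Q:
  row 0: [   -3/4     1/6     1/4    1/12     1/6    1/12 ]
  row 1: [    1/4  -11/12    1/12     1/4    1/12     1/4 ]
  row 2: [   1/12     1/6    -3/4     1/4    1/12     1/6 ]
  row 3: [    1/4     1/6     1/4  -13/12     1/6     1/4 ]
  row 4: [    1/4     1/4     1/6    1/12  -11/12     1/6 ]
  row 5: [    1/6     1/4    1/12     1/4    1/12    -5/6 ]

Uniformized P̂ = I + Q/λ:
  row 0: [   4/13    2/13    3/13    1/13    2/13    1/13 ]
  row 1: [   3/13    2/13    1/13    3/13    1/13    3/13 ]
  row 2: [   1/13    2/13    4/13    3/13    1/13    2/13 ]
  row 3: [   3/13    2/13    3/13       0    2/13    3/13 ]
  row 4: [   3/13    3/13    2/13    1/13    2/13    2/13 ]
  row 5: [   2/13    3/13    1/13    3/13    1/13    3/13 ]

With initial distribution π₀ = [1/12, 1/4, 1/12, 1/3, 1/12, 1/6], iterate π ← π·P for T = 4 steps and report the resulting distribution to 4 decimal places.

π = [0.2051, 0.1761, 0.1817, 0.1478, 0.1128, 0.1765]

t=0: π = [0.0833, 0.2500, 0.0833, 0.3333, 0.0833, 0.1667]
t=1: π = [0.2115, 0.1731, 0.1667, 0.1282, 0.1154, 0.2051]
t=2: π = [0.2056, 0.1785, 0.1765, 0.1509, 0.1119, 0.1765]
t=3: π = [0.2058, 0.1760, 0.1811, 0.1471, 0.1130, 0.1769]
t=4: π = [0.2051, 0.1761, 0.1817, 0.1478, 0.1128, 0.1765]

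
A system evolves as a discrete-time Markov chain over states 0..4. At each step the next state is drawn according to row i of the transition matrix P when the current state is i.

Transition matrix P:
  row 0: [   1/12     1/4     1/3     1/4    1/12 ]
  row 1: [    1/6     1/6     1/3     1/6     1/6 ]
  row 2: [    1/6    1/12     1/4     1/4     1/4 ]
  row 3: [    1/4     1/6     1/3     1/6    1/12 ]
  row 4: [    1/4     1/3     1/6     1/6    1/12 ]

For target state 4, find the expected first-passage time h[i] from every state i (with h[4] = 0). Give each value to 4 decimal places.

First-step conditioning: h[4] = 0; for i ≠ 4, h[i] = 1 + Σ_k P[i][k]·h[k].
  h[0] = 1 + 1/12·h[0] + 1/4·h[1] + 1/3·h[2] + 1/4·h[3]
  h[1] = 1 + 1/6·h[0] + 1/6·h[1] + 1/3·h[2] + 1/6·h[3]
  h[2] = 1 + 1/6·h[0] + 1/12·h[1] + 1/4·h[2] + 1/4·h[3]
  h[3] = 1 + 1/4·h[0] + 1/6·h[1] + 1/3·h[2] + 1/6·h[3]
Solving the 4×4 linear system over states ≠ 4 gives exactly h = [936/139, 6045/973, 5622/973, 6591/973, 0] (h[4] = 0 is the target).

h = [6.7338, 6.2127, 5.7780, 6.7739, 0.0000]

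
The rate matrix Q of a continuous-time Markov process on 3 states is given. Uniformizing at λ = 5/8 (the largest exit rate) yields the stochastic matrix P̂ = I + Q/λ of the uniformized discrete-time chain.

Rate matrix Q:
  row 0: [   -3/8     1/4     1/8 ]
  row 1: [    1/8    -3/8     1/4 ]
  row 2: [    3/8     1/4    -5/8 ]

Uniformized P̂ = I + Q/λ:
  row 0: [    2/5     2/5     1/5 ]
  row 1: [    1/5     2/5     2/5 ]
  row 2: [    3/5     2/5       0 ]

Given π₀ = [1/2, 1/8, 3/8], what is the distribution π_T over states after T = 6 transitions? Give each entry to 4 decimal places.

π = [0.3666, 0.4000, 0.2334]

t=0: π = [0.5000, 0.1250, 0.3750]
t=1: π = [0.4500, 0.4000, 0.1500]
t=2: π = [0.3500, 0.4000, 0.2500]
t=3: π = [0.3700, 0.4000, 0.2300]
t=4: π = [0.3660, 0.4000, 0.2340]
t=5: π = [0.3668, 0.4000, 0.2332]
t=6: π = [0.3666, 0.4000, 0.2334]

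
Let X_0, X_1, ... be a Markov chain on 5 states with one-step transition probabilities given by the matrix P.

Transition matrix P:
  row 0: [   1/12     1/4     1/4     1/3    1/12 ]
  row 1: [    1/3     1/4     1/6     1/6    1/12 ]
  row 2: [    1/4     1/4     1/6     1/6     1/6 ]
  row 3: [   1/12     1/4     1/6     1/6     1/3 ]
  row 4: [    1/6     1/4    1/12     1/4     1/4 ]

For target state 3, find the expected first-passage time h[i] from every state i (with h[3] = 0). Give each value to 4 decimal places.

First-step conditioning: h[3] = 0; for i ≠ 3, h[i] = 1 + Σ_k P[i][k]·h[k].
  h[0] = 1 + 1/12·h[0] + 1/4·h[1] + 1/4·h[2] + 1/12·h[4]
  h[1] = 1 + 1/3·h[0] + 1/4·h[1] + 1/6·h[2] + 1/12·h[4]
  h[2] = 1 + 1/4·h[0] + 1/4·h[1] + 1/6·h[2] + 1/6·h[4]
  h[4] = 1 + 1/6·h[0] + 1/4·h[1] + 1/12·h[2] + 1/4·h[4]
Solving the 4×4 linear system over states ≠ 3 gives exactly h = [2112/527, 2436/527, 144/31, 0, 2256/527] (h[3] = 0 is the target).

h = [4.0076, 4.6224, 4.6452, 0.0000, 4.2808]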